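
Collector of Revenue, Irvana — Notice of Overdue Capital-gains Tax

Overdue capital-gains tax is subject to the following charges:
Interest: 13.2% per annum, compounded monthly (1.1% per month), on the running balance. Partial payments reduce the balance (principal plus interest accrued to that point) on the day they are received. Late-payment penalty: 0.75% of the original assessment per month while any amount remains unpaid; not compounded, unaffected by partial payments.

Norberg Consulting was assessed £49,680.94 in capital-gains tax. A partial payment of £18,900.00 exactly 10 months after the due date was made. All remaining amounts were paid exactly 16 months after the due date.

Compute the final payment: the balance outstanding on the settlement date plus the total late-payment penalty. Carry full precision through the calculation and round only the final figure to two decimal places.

Balance at month 10: £49,680.9400 × (1 + 0.011)^10 = £55,424.4459…
After £18,900.00 payment: £55,424.4459… − £18,900.00 = £36,524.4459…
Balance at month 16: £36,524.4459… × (1 + 0.011)^6 = £39,002.3316…
Penalty: 16 × 0.75% × £49,680.94 = £5,961.71…
Final settlement = outstanding balance + penalty = £39,002.3316… + £5,961.71… = £44,964.04

£44,964.04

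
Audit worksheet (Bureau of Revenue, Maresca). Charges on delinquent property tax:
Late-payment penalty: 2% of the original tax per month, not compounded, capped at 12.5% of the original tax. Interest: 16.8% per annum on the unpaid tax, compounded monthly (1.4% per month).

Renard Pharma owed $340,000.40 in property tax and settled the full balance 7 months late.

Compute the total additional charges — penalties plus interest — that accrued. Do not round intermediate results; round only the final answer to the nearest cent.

$77,252.65

Penalty (uncapped): 7 × 2% × $340,000.40 = $47,600.06…; cap = 12.5% × $340,000.40 = $42,500.05 → penalty = $42,500.05
Interest: $340,000.40 × ((1 + 0.014)^7 − 1) = $340,000.40 × 0.1022134… = $34,752.5955…
Penalties + interest = $42,500.0500 + $34,752.5955… = $77,252.65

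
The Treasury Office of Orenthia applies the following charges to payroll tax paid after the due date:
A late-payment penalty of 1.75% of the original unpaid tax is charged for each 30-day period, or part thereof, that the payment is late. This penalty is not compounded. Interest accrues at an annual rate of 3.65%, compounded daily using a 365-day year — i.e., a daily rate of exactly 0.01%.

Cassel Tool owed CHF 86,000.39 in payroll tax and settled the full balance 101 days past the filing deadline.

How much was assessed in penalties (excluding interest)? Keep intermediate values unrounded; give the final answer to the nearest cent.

CHF 6,020.03

Penalty periods: ⌈101/30⌉ = 4; penalty = 4 × 1.75% × CHF 86,000.39 = CHF 6,020.03…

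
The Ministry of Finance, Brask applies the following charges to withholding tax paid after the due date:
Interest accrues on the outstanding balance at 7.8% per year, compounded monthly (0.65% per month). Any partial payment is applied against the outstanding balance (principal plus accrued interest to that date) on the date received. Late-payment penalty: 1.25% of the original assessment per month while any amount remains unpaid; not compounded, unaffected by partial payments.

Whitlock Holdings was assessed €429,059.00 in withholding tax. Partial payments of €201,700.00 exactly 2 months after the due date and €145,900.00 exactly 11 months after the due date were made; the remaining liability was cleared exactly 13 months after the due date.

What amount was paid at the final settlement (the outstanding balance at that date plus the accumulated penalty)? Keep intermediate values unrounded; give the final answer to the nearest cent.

Balance at month 2: €429,059.0000 × (1 + 0.0065)^2 = €434,654.8947…
After €201,700.00 payment: €434,654.8947… − €201,700.00 = €232,954.8947…
Balance at month 11: €232,954.8947… × (1 + 0.0065)^9 = €246,942.5071…
After €145,900.00 payment: €246,942.5071… − €145,900.00 = €101,042.5071…
Balance at month 13: €101,042.5071… × (1 + 0.0065)^2 = €102,360.3288…
Penalty: 13 × 1.25% × €429,059.00 = €69,722.09…
Final settlement = outstanding balance + penalty = €102,360.3288… + €69,722.09… = €172,082.42

€172,082.42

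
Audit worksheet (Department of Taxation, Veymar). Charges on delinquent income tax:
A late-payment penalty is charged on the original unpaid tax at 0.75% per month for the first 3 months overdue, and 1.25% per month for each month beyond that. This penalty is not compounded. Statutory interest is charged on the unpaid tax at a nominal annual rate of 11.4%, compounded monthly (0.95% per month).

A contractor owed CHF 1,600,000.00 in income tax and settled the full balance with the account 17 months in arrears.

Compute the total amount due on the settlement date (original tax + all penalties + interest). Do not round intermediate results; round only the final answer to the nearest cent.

CHF 2,195,003.02

Penalty, months 1–3: 3 × 0.75% × CHF 1,600,000.00 = CHF 36,000.00
Penalty, months 4–17: 14 × 1.25% × CHF 1,600,000.00 = CHF 280,000.00
Interest: CHF 1,600,000.00 × ((1 + 0.0095)^17 − 1) = CHF 1,600,000.00 × 0.1743769… = CHF 279,003.0213…
Total = CHF 1,600,000.00 + CHF 316,000.0000 + CHF 279,003.0213… = CHF 2,195,003.02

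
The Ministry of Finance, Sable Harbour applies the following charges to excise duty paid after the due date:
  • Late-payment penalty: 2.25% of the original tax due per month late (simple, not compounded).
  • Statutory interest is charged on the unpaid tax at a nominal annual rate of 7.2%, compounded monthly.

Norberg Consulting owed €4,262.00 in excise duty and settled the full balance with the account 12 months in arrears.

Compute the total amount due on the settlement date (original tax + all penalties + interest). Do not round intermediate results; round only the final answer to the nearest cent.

Late-payment penalty: 12 × 2.25% × €4,262.00 = €1,150.74
Interest (7.2%/yr ÷ 12 = 0.6%/month): €4,262.00 × ((1 + 0.006)^12 − 1) = €317.1958…
Total = €4,262.00 + €1,150.7400 + €317.1958… = €5,729.94

€5,729.94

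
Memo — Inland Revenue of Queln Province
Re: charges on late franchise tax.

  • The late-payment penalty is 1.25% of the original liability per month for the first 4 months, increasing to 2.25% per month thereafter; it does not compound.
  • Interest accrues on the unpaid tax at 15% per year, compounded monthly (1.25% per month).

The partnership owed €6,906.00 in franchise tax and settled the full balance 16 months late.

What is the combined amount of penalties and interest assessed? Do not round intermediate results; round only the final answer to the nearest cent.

€3,728.48

Penalty, months 1–4: 4 × 1.25% × €6,906.00 = €345.30
Penalty, months 5–16: 12 × 2.25% × €6,906.00 = €1,864.62
Interest: €6,906.00 × ((1 + 0.0125)^16 − 1) = €6,906.00 × 0.2198895… = €1,518.5572…
Penalties + interest = €2,209.9200 + €1,518.5572… = €3,728.48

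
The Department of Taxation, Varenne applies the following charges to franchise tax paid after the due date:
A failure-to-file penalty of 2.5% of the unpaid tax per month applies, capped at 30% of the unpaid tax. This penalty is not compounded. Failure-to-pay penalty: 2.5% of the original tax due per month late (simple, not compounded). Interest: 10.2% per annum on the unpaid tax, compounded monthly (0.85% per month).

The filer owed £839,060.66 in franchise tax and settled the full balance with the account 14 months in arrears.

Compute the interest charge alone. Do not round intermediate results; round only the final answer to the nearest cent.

£105,556.86

Interest: £839,060.66 × ((1 + 0.0085)^14 − 1) = £839,060.66 × 0.1258036… = £105,556.8573…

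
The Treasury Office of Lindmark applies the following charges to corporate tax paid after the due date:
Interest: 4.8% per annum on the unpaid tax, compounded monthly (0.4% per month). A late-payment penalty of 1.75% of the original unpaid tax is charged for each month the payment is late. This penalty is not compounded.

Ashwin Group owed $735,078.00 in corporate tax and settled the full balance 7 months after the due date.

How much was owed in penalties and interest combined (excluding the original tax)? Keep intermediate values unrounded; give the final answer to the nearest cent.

$110,877.88

Late-payment penalty = 1.75% × $735,078.00 × 7 mo = $90,047.06…
Interest: $735,078.00 × ((1 + 0.004)^7 − 1) = $735,078.00 × 0.0283382… = $20,830.8234…
Penalties + interest = $90,047.0550 + $20,830.8234… = $110,877.88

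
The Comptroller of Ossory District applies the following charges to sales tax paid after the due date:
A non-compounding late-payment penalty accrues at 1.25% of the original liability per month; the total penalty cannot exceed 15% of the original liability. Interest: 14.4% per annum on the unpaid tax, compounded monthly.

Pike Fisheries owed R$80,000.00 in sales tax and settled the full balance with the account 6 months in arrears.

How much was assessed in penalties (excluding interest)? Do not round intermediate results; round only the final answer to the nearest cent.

Penalty: 6 × 1.25% × R$80,000.00 = R$6,000.00 (below the 15% cap of R$12,000.00)

R$6,000.00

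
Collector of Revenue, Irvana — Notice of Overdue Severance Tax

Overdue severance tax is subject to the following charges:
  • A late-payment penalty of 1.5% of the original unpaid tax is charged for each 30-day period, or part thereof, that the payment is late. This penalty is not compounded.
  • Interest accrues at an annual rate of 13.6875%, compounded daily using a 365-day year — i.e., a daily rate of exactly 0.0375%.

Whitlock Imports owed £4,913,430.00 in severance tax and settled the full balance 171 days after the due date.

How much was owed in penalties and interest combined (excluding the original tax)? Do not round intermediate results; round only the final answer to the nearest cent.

Penalty periods: ⌈171/30⌉ = 6; penalty = 6 × 1.5% × £4,913,430.00 = £442,208.70
Interest: £4,913,430.00 × ((1 + 0.000375)^171 − 1) = £4,913,430.00 × 0.06621285… = £325,332.2145…
Penalties + interest = £442,208.7000 + £325,332.2145… = £767,540.91

£767,540.91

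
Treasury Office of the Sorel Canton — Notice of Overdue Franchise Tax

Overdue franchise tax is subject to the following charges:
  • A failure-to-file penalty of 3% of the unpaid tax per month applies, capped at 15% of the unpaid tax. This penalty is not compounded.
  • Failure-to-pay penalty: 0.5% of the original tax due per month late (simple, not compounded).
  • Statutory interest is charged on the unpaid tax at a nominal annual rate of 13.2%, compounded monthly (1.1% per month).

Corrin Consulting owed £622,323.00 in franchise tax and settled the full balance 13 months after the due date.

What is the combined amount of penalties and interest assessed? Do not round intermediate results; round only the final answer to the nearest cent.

Failure-to-file: 13 × 3% × £622,323.00 = £242,705.97, capped at 15% × £622,323.00 = £93,348.45
Failure-to-pay penalty = 0.5% × £622,323.00 × 13 mo = £40,451.00…
Interest: £622,323.00 × ((1 + 0.011)^13 − 1) = £622,323.00 × 0.1528293… = £95,109.2163…
Penalties + interest = £133,799.4450 + £95,109.2163… = £228,908.66

£228,908.66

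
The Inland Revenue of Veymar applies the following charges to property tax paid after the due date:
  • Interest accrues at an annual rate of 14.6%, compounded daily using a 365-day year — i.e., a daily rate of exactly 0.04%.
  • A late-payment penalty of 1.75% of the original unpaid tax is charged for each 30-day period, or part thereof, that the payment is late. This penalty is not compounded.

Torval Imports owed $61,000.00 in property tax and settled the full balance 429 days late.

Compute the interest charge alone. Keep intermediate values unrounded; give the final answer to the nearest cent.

Interest: $61,000.00 × ((1 + 0.0004)^429 − 1) = $61,000.00 × 0.18716212… = $11,416.8896…

$11,416.89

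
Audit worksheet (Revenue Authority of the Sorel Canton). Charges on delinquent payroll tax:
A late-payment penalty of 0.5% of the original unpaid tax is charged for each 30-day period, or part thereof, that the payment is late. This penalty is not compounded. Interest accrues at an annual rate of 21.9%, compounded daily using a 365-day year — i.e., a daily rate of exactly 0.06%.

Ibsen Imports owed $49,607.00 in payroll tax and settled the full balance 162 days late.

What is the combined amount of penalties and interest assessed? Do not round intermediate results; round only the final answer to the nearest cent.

Penalty periods: ⌈162/30⌉ = 6; penalty = 6 × 0.5% × $49,607.00 = $1,488.21
Interest: $49,607.00 × ((1 + 0.0006)^162 − 1) = $49,607.00 × 0.10204864… = $5,062.3271…
Penalties + interest = $1,488.2100 + $5,062.3271… = $6,550.54

$6,550.54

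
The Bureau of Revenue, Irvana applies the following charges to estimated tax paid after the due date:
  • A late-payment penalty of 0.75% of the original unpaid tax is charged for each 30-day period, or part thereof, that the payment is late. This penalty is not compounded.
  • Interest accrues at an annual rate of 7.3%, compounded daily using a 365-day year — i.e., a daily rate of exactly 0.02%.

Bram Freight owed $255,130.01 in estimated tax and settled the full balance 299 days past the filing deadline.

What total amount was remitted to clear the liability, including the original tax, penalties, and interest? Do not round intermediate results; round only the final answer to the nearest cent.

Penalty periods: ⌈299/30⌉ = 10; penalty = 10 × 0.75% × $255,130.01 = $19,134.75…
Interest: $255,130.01 × ((1 + 0.0002)^299 − 1) = $255,130.01 × 0.06161785… = $15,720.5634…
Total = $255,130.01 + $19,134.7508… + $15,720.5634… = $289,985.32

$289,985.32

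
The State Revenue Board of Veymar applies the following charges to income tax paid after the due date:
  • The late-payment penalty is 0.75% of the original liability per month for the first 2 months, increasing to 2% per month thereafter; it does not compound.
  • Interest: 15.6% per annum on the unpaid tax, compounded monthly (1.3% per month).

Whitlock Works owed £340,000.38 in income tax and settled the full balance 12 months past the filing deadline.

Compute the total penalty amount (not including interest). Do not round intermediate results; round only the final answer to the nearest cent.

£73,100.08

Penalty, months 1–2: 2 × 0.75% × £340,000.38 = £5,100.01…
Penalty, months 3–12: 10 × 2% × £340,000.38 = £68,000.08…
Total penalty = £5,100.01… + £68,000.08… = £73,100.08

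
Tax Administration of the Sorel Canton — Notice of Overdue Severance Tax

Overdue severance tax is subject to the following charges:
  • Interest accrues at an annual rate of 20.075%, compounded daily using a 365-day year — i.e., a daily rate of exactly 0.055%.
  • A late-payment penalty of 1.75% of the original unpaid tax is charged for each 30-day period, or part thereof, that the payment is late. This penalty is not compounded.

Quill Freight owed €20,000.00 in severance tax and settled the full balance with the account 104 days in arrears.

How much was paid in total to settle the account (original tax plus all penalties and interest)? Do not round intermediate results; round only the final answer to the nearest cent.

Penalty periods: ⌈104/30⌉ = 4; penalty = 4 × 1.75% × €20,000.00 = €1,400.00
Interest: €20,000.00 × ((1 + 0.00055)^104 − 1) = €20,000.00 × 0.05885091… = €1,177.0183…
Total = €20,000.00 + €1,400.0000 + €1,177.0183… = €22,577.02

€22,577.02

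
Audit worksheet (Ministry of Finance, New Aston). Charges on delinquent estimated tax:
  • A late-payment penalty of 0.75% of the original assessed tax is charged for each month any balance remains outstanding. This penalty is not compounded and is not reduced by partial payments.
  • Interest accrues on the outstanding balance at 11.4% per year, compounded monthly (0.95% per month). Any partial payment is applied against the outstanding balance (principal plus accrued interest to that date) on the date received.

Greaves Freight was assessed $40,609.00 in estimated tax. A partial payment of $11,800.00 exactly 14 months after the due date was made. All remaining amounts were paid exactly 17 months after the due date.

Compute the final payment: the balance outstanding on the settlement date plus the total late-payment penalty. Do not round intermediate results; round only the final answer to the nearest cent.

Balance at month 14: $40,609.0000 × (1 + 0.0095)^14 = $46,356.5195…
After $11,800.00 payment: $46,356.5195… − $11,800.00 = $34,556.5195…
Balance at month 17: $34,556.5195… × (1 + 0.0095)^3 = $35,550.7661…
Penalty: 17 × 0.75% × $40,609.00 = $5,177.65…
Final settlement = outstanding balance + penalty = $35,550.7661… + $5,177.65… = $40,728.41

$40,728.41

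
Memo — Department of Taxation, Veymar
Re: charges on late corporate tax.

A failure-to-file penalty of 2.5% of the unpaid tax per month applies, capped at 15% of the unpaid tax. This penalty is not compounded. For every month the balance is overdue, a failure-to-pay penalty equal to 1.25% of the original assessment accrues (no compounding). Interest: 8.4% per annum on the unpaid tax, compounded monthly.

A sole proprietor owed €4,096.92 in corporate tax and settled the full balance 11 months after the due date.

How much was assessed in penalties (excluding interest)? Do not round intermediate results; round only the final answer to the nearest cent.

€1,177.86

Failure-to-file: 11 × 2.5% × €4,096.92 = €1,126.65…, capped at 15% × €4,096.92 = €614.54…
Failure-to-pay penalty = 1.25% × €4,096.92 × 11 mo = €563.33…
Total penalty = €614.54… + €563.33… = €1,177.86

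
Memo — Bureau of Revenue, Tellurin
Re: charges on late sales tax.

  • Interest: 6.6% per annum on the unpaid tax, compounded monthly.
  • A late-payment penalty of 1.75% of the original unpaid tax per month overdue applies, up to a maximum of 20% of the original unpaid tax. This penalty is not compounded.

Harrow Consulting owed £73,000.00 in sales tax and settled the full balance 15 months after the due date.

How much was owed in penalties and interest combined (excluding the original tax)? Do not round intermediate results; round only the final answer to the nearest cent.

£20,859.98

Penalty (uncapped): 15 × 1.75% × £73,000.00 = £19,162.50; cap = 20% × £73,000.00 = £14,600.00 → penalty = £14,600.00
Interest (6.6%/yr ÷ 12 = 0.55%/month): £73,000.00 × ((1 + 0.0055)^15 − 1) = £6,259.9847…
Penalties + interest = £14,600.0000 + £6,259.9847… = £20,859.98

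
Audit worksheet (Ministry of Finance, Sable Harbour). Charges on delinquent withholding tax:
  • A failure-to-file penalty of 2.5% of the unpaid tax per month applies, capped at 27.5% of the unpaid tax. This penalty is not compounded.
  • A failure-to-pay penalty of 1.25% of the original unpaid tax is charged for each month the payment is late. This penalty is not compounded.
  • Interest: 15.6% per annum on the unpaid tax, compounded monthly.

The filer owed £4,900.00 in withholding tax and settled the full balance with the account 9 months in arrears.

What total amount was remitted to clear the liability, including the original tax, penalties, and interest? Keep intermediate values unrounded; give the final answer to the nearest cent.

Failure-to-file: 9 × 2.5% × £4,900.00 = £1,102.50 (under the 27.5% cap)
Failure-to-pay penalty: 9 × 1.25% × £4,900.00 = £551.25
Interest (15.6%/yr ÷ 12 = 1.3%/month): £4,900.00 × ((1 + 0.013)^9 − 1) = £604.0337…
Total = £4,900.00 + £1,653.7500 + £604.0337… = £7,157.78

£7,157.78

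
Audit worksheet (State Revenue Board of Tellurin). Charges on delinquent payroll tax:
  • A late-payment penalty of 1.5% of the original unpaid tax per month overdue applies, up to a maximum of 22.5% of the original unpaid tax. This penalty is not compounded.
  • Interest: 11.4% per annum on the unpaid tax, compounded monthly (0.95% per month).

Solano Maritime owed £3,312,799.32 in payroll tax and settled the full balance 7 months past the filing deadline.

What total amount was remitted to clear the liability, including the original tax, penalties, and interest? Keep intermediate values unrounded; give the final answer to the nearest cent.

Penalty: 7 × 1.5% × £3,312,799.32 = £347,843.93… (below the 22.5% cap of £745,379.85…)
Interest: £3,312,799.32 × ((1 + 0.0095)^7 − 1) = £3,312,799.32 × 0.0684255… = £226,680.0984…
Total = £3,312,799.32 + £347,843.9286 + £226,680.0984… = £3,887,323.35

£3,887,323.35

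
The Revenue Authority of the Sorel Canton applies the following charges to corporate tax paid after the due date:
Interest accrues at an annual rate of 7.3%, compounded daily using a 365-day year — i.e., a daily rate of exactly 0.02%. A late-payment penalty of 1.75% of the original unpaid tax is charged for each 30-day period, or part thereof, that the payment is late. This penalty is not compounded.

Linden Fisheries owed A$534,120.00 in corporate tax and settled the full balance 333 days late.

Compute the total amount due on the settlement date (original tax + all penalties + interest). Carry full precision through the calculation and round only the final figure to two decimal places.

A$683,065.09

Penalty periods: ⌈333/30⌉ = 12; penalty = 12 × 1.75% × A$534,120.00 = A$112,165.20
Interest: A$534,120.00 × ((1 + 0.0002)^333 − 1) = A$534,120.00 × 0.06886073… = A$36,779.8919…
Total = A$534,120.00 + A$112,165.2000 + A$36,779.8919… = A$683,065.09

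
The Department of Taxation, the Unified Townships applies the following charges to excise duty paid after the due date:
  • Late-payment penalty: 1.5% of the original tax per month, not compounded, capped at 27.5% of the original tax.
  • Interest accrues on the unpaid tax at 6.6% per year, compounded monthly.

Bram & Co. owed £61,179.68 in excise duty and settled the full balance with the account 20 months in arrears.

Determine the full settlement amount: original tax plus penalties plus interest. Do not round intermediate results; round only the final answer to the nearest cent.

Penalty (uncapped): 20 × 1.5% × £61,179.68 = £18,353.90…; cap = 27.5% × £61,179.68 = £16,824.41… → penalty = £16,824.41…
Interest (6.6%/yr ÷ 12 = 0.55%/month): £61,179.68 × ((1 + 0.0055)^20 − 1) = £7,093.2749…
Total = £61,179.68 + £16,824.4120 + £7,093.2749… = £85,097.37

£85,097.37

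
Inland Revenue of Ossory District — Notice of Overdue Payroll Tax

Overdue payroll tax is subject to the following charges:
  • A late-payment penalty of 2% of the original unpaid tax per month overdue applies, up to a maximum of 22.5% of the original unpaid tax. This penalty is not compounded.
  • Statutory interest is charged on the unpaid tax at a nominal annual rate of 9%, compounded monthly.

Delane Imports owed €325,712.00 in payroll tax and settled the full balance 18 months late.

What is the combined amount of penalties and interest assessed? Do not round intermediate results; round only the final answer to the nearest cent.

€120,174.83

Penalty (uncapped): 18 × 2% × €325,712.00 = €117,256.32; cap = 22.5% × €325,712.00 = €73,285.20 → penalty = €73,285.20
Interest (9%/yr ÷ 12 = 0.75%/month): €325,712.00 × ((1 + 0.0075)^18 − 1) = €46,889.6261…
Penalties + interest = €73,285.2000 + €46,889.6261… = €120,174.83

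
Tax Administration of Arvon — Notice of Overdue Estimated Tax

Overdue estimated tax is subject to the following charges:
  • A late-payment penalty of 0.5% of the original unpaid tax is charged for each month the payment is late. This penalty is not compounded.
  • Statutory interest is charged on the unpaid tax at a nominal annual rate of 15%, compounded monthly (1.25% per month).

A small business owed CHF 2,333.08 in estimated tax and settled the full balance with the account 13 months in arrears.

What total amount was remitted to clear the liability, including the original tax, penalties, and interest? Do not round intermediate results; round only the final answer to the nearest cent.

Late-payment penalty: 13 × 0.5% × CHF 2,333.08 = CHF 151.65…
Interest: CHF 2,333.08 × ((1 + 0.0125)^13 − 1) = CHF 2,333.08 × 0.1752639… = CHF 408.9048…
Total = CHF 2,333.08 + CHF 151.6502 + CHF 408.9048… = CHF 2,893.64

CHF 2,893.64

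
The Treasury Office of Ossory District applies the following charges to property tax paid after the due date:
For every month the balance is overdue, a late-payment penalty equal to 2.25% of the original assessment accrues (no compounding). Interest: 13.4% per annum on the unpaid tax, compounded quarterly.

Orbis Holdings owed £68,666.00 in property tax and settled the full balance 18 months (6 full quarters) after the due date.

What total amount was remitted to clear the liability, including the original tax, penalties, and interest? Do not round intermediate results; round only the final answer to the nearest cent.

Late-payment penalty = 2.25% × £68,666.00 × 18 mo = £27,809.73
Interest (13.4%/yr ÷ 4 = 3.35%/quarter): £68,666.00 × ((1 + 0.0335)^6 − 1) = £15,010.7175…
Total = £68,666.00 + £27,809.7300 + £15,010.7175… = £111,486.45

£111,486.45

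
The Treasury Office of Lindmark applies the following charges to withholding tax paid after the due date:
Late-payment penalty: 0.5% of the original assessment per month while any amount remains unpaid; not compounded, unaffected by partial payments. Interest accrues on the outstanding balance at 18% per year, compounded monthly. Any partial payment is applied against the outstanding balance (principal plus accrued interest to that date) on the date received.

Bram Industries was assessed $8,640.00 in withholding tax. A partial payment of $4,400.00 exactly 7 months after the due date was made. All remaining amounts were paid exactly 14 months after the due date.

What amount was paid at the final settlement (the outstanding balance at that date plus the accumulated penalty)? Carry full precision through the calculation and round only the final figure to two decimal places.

$6,363.85

Monthly rate = 18% ÷ 12 = 1.5%
Balance at month 7: $8,640.0000 × (1 + 0.015)^7 = $9,589.0600…
After $4,400.00 payment: $9,589.0600… − $4,400.00 = $5,189.0600…
Balance at month 14: $5,189.0600… × (1 + 0.015)^7 = $5,759.0519…
Penalty: 14 × 0.5% × $8,640.00 = $604.80
Final settlement = outstanding balance + penalty = $5,759.0519… + $604.80 = $6,363.85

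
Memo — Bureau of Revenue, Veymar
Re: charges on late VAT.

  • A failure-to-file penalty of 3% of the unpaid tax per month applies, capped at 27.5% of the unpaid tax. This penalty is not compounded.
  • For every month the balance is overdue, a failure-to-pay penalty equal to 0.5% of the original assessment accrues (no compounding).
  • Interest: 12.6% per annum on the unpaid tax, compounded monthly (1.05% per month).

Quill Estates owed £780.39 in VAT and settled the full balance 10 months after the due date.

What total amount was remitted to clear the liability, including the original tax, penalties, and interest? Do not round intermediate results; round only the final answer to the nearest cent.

Failure-to-file: 10 × 3% × £780.39 = £234.12…, capped at 27.5% × £780.39 = £214.61…
Failure-to-pay penalty: 10 × 0.5% × £780.39 = £39.02…
Interest: £780.39 × ((1 + 0.0105)^10 − 1) = £780.39 × 0.1101028… = £85.9231…
Total = £780.39 + £253.6268… + £85.9231… = £1,119.94

£1,119.94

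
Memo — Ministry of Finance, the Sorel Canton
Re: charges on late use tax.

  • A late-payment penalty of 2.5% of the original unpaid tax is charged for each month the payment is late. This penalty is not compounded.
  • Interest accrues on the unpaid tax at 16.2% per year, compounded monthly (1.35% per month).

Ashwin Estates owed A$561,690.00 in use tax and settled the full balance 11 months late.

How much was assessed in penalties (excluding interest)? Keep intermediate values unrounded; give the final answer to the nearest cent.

A$154,464.75

Late-payment penalty: 11 × 2.5% × A$561,690.00 = A$154,464.75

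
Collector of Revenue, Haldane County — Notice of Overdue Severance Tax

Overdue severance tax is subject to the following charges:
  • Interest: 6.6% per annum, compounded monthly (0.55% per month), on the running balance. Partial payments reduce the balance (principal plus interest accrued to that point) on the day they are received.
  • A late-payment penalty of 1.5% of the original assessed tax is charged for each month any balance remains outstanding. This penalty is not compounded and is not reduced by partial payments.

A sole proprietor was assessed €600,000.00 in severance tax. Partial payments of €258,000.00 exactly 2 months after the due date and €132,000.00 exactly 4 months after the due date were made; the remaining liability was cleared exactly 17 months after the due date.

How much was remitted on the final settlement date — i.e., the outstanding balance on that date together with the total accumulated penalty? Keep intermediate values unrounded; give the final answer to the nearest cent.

Balance at month 2: €600,000.0000 × (1 + 0.0055)^2 = €606,618.1500
After €258,000.00 payment: €606,618.1500 − €258,000.00 = €348,618.1500
Balance at month 4: €348,618.1500 × (1 + 0.0055)^2 = €352,463.4953…
After €132,000.00 payment: €352,463.4953… − €132,000.00 = €220,463.4953…
Balance at month 17: €220,463.4953… × (1 + 0.0055)^13 = €236,757.4549…
Penalty: 17 × 1.5% × €600,000.00 = €153,000.00
Final settlement = outstanding balance + penalty = €236,757.4549… + €153,000.00 = €389,757.45

€389,757.45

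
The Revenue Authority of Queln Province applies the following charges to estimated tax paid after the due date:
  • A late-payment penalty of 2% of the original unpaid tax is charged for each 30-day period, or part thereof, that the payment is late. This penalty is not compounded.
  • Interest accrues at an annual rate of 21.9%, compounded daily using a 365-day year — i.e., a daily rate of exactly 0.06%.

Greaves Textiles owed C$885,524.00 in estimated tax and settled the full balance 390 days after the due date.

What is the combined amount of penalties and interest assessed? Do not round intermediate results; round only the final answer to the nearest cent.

C$463,621.25

Penalty periods: ⌈390/30⌉ = 13; penalty = 13 × 2% × C$885,524.00 = C$230,236.24
Interest: C$885,524.00 × ((1 + 0.0006)^390 − 1) = C$885,524.00 × 0.26355582… = C$233,385.0066…
Penalties + interest = C$230,236.2400 + C$233,385.0066… = C$463,621.25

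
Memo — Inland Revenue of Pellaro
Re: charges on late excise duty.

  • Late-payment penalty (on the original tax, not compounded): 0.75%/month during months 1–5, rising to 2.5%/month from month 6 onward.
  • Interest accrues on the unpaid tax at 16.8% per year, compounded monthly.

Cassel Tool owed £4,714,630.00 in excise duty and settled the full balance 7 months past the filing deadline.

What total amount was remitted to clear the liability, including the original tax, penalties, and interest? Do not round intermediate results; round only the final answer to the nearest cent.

Penalty, months 1–5: 5 × 0.75% × £4,714,630.00 = £176,798.63…
Penalty, months 6–7: 2 × 2.5% × £4,714,630.00 = £235,731.50
Interest (16.8%/yr ÷ 12 = 1.4%/month): £4,714,630.00 × ((1 + 0.014)^7 − 1) = £481,898.3427…
Total = £4,714,630.00 + £412,530.1250 + £481,898.3427… = £5,609,058.47

£5,609,058.47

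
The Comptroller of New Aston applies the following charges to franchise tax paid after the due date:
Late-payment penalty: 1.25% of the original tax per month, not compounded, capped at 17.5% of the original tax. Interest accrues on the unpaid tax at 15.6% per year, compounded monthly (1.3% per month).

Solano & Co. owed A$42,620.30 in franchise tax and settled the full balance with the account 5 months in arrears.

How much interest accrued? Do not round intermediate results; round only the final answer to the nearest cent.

A$2,843.29

Interest: A$42,620.30 × ((1 + 0.013)^5 − 1) = A$42,620.30 × 0.0667121… = A$2,843.2903…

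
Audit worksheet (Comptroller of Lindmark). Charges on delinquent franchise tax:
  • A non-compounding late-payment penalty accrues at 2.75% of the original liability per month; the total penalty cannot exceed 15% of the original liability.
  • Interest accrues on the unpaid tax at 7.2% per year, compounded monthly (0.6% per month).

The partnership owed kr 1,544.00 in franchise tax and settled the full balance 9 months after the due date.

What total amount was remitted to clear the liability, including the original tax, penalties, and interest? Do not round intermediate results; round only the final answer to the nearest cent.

Penalty (uncapped): 9 × 2.75% × kr 1,544.00 = kr 382.14; cap = 15% × kr 1,544.00 = kr 231.60 → penalty = kr 231.60
Interest: kr 1,544.00 × ((1 + 0.006)^9 − 1) = kr 1,544.00 × 0.0553143… = kr 85.4053…
Total = kr 1,544.00 + kr 231.6000 + kr 85.4053… = kr 1,861.01

kr 1,861.01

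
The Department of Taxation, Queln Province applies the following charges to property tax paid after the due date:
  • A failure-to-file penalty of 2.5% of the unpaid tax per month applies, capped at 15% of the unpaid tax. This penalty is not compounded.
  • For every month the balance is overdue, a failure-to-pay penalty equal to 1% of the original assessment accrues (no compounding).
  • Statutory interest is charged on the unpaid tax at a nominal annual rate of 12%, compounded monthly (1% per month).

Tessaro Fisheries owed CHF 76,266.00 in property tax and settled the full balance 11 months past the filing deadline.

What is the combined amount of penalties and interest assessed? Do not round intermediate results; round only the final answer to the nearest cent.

Failure-to-file: 11 × 2.5% × CHF 76,266.00 = CHF 20,973.15, capped at 15% × CHF 76,266.00 = CHF 11,439.90
Failure-to-pay penalty = 1% × CHF 76,266.00 × 11 mo = CHF 8,389.26
Interest: CHF 76,266.00 × ((1 + 0.01)^11 − 1) = CHF 76,266.00 × 0.1156683… = CHF 8,821.5621…
Penalties + interest = CHF 19,829.1600 + CHF 8,821.5621… = CHF 28,650.72

CHF 28,650.72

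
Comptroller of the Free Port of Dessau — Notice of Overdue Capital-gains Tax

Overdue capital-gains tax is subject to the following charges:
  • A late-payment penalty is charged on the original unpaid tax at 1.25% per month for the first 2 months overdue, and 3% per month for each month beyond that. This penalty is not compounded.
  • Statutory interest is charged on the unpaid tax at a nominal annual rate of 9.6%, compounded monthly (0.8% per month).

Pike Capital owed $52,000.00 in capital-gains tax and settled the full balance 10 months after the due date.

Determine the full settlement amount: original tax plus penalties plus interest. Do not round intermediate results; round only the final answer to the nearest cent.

$70,093.00

Penalty, months 1–2: 2 × 1.25% × $52,000.00 = $1,300.00
Penalty, months 3–10: 8 × 3% × $52,000.00 = $12,480.00
Interest: $52,000.00 × ((1 + 0.008)^10 − 1) = $52,000.00 × 0.0829423… = $4,313.0000…
Total = $52,000.00 + $13,780.0000 + $4,313.0000… = $70,093.00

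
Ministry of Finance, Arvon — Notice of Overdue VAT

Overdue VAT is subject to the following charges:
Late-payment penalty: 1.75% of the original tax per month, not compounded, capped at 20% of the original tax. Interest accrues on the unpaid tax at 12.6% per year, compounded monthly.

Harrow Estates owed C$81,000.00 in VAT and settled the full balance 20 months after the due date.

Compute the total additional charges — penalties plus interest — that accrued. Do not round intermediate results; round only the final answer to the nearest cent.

Penalty (uncapped): 20 × 1.75% × C$81,000.00 = C$28,350.00; cap = 20% × C$81,000.00 = C$16,200.00 → penalty = C$16,200.00
Interest (12.6%/yr ÷ 12 = 1.05%/month): C$81,000.00 × ((1 + 0.0105)^20 − 1) = C$18,818.5774…
Penalties + interest = C$16,200.0000 + C$18,818.5774… = C$35,018.58

C$35,018.58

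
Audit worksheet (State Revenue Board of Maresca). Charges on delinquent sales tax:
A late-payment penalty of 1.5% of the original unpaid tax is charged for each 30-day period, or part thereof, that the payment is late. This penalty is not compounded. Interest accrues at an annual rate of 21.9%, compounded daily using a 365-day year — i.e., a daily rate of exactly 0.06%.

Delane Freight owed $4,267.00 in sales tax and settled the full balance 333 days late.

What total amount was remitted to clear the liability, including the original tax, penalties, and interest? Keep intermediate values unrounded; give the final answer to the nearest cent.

Penalty periods: ⌈333/30⌉ = 12; penalty = 12 × 1.5% × $4,267.00 = $768.06
Interest: $4,267.00 × ((1 + 0.0006)^333 − 1) = $4,267.00 × 0.22108534… = $943.3711…
Total = $4,267.00 + $768.0600 + $943.3711… = $5,978.43

$5,978.43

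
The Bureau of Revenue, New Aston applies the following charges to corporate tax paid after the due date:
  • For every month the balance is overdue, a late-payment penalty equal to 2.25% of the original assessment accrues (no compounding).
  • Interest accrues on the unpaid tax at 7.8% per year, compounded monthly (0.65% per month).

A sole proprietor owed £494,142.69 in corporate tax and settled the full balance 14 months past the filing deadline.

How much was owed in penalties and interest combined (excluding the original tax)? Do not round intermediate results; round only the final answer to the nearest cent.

£202,572.08

Late-payment penalty = 2.25% × £494,142.69 × 14 mo = £155,654.95…
Interest: £494,142.69 × ((1 + 0.0065)^14 − 1) = £494,142.69 × 0.0949465… = £46,917.1307…
Penalties + interest = £155,654.9474… + £46,917.1307… = £202,572.08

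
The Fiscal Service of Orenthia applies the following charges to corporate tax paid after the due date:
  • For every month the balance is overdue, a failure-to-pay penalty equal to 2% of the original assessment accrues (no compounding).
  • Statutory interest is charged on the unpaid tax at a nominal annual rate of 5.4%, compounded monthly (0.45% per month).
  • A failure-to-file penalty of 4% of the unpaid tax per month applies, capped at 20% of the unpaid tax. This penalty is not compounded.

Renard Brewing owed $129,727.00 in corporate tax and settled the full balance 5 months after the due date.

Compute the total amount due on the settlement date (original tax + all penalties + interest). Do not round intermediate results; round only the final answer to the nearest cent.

Failure-to-file: 5 × 4% × $129,727.00 = $25,945.40, capped at 20% × $129,727.00 = $25,945.40
Failure-to-pay penalty = 2% × $129,727.00 × 5 mo = $12,972.70
Interest: $129,727.00 × ((1 + 0.0045)^5 − 1) = $129,727.00 × 0.0227034… = $2,945.2457…
Total = $129,727.00 + $38,918.1000 + $2,945.2457… = $171,590.35

$171,590.35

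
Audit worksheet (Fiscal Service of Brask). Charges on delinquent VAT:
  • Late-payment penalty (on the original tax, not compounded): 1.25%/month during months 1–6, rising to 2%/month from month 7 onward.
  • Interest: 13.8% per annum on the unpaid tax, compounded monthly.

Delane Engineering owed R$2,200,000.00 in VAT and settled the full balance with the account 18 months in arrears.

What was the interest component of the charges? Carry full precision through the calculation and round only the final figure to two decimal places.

R$502,767.26

Interest (13.8%/yr ÷ 12 = 1.15%/month): R$2,200,000.00 × ((1 + 0.0115)^18 − 1) = R$502,767.2556…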